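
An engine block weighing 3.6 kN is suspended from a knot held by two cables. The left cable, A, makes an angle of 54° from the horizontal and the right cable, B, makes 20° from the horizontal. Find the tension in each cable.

T_A = 3.519 kN, T_B = 2.201 kN

ΣF_x = 0: −T_A·cos54° + T_B·cos20° = 0 → T_B = 0.625508·T_A.
ΣF_y = 0: T_A·sin54° + T_B·sin20° = 3.6.
Substitute: T_A·(0.809017 + 0.625508·0.34202) = 3.6 → T_A = 3.51922 ≈ 3.519 kN.
Then T_B = 0.625508 × 3.51922 = 2.201 kN.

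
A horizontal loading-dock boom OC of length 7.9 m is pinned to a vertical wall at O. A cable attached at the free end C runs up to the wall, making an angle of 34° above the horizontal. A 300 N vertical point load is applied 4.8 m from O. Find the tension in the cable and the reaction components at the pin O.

T = 326.0 N, O_x = 270.2 N, O_y = 117.7 N

ΣM about O: T·sin34°·7.9 − 300·4.8 = 0 → T = 1440/(7.9·0.559193) = 325.967 ≈ 326.0 N.
ΣF_x = 0: O_x − T·cos34° = 0 → O_x = 325.967 × 0.829038 = 270.2 N.
ΣF_y = 0: O_y + T·sin34° − 300 = 0 → O_y = 300 − 325.967 × 0.559193 = 117.7 N.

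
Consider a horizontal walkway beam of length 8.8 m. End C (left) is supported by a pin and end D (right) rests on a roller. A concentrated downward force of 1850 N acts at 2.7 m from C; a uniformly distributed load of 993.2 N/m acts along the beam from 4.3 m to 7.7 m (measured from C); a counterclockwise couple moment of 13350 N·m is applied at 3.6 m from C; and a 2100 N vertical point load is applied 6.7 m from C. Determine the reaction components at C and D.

Resultant of the distributed load: 993.2 × 3.4 = 3376.88 N at 6 m from C.
ΣM about C: D_y·8.8 − 1850·2.7 − (993.2·3.4)·6 + 13350 − 2100·6.7 = 0 → D_y = 25976.28/8.8 = 2951.85 ≈ 2952 N.
ΣF_y = 0: C_y + 2951.85 − 1850 − 993.2·3.4 − 2100 = 0 → C_y = 4375 N.
ΣF_x = 0: no horizontal applied forces, so C_x = 0.

C_x = 0, C_y = 4375 N, D_y = 2952 N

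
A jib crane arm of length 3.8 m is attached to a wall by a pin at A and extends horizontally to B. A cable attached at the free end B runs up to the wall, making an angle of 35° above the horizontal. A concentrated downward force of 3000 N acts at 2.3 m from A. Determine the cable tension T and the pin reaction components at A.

ΣM about A: T·sin35°·3.8 − 3000·2.3 = 0 → T = 6900/(3.8·0.573576) = 3165.73 ≈ 3166 N.
ΣF_x = 0: A_x − T·cos35° = 0 → A_x = 3165.73 × 0.819152 = 2593 N.
ΣF_y = 0: A_y + T·sin35° − 3000 = 0 → A_y = 3000 − 3165.73 × 0.573576 = 1184 N.

T = 3166 N, A_x = 2593 N, A_y = 1184 N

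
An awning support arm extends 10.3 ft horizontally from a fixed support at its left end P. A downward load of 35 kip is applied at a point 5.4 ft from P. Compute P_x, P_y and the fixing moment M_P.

P_x = 0, P_y = 35.00 kip, M_P = 189.0 kip·ft

ΣF_x = 0: P_x = 0.
ΣF_y = 0: P_y − 35 = 0 → P_y = 35.00 kip.
ΣM about P: M_P − 35·5.4 = 0 → M_P = 189.0 kip·ft.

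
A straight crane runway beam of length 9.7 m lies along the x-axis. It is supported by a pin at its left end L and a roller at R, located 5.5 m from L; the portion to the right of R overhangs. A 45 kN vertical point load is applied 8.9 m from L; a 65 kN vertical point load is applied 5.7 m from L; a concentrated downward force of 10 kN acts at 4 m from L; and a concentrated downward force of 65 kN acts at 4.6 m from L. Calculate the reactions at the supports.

L_x = 0, L_y = -16.82 kN, R_y = 201.8 kN

ΣM about L: R_y·5.5 − 45·8.9 − 65·5.7 − 10·4 − 65·4.6 = 0 → R_y = 1110/5.5 = 201.818 ≈ 201.8 kN.
ΣF_y = 0: L_y + 201.818 − 45 − 65 − 10 − 65 = 0 → L_y = -16.82 kN.
ΣF_x = 0: no horizontal applied forces, so L_x = 0.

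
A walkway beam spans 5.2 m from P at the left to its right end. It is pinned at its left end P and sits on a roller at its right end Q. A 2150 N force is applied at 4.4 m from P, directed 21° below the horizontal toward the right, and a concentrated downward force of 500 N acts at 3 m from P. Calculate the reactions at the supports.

P_x = -2007 N, P_y = 330.1 N, Q_y = 940.4 N

ΣM about P: Q_y·5.2 − 2150·sin21°·4.4 − 500·3 = 0 → Q_y = 4890.16/5.2 = 940.415 ≈ 940.4 N.
ΣF_y = 0: P_y + 940.415 − 2150·sin21° − 500 = 0 → P_y = 330.1 N.
ΣF_x = 0: P_x + 2150·cos21° = 0 → P_x = -2007 N.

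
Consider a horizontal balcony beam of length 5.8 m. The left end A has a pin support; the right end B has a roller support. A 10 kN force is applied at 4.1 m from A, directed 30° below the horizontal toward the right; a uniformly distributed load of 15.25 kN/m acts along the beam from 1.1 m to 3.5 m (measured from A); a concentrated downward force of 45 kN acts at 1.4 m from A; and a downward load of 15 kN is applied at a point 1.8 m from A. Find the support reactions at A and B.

A_x = -8.660 kN, A_y = 68.03 kN, B_y = 33.57 kN

Resultant of the distributed load: 15.25 × 2.4 = 36.6 kN at 2.3 m from A.
Moments about A: B_y·5.8 − 10·sin30°·4.1 − (15.25·2.4)·2.3 − 45·1.4 − 15·1.8 = 0 → B_y = 194.68/5.8 = 33.5655 ≈ 33.57 kN.
ΣF_y = 0: A_y + 33.5655 − 10·sin30° − 15.25·2.4 − 45 − 15 = 0 → A_y = 68.03 kN.
ΣF_x = 0: A_x + 10·cos30° = 0 → A_x = -8.660 kN.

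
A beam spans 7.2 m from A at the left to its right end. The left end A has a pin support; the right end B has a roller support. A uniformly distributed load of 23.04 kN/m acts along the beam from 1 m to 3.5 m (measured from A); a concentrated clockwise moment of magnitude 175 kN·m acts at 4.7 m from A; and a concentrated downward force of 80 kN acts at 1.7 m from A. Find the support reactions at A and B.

Resultant of the distributed load: 23.04 × 2.5 = 57.6 kN at 2.25 m from A.
Moments about A: B_y·7.2 − (23.04·2.5)·2.25 − 175 − 80·1.7 = 0 → B_y = 440.6/7.2 = 61.1944 ≈ 61.19 kN.
ΣF_y = 0: A_y + 61.1944 − 23.04·2.5 − 80 = 0 → A_y = 76.41 kN.
ΣF_x = 0: no horizontal applied forces, so A_x = 0.

A_x = 0, A_y = 76.41 kN, B_y = 61.19 kN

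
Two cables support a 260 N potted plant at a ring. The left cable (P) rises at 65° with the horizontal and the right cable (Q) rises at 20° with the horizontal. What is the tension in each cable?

T_P = 245.3 N, T_Q = 110.3 N

ΣF_x = 0: −T_P·cos65° + T_Q·cos20° = 0 → T_Q = 0.449741·T_P.
ΣF_y = 0: T_P·sin65° + T_Q·sin20° = 260.
Substitute: T_P·(0.906308 + 0.449741·0.34202) = 260 → T_P = 245.253 ≈ 245.3 N.
Then T_Q = 0.449741 × 245.253 = 110.3 N.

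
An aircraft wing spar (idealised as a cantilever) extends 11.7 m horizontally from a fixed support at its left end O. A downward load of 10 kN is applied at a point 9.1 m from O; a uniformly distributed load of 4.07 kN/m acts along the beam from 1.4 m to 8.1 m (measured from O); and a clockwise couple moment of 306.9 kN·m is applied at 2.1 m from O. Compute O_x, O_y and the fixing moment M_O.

Resultant of the distributed load: 4.07 × 6.7 = 27.269 kN at 4.75 m from O.
ΣF_x = 0: O_x = 0.
ΣF_y = 0: O_y − 10 − 4.07·6.7 = 0 → O_y = 37.27 kN.
ΣM about O: M_O − 10·9.1 − (4.07·6.7)·4.75 − 306.9 = 0 → M_O = 527.4 kN·m.

O_x = 0, O_y = 37.27 kN, M_O = 527.4 kN·m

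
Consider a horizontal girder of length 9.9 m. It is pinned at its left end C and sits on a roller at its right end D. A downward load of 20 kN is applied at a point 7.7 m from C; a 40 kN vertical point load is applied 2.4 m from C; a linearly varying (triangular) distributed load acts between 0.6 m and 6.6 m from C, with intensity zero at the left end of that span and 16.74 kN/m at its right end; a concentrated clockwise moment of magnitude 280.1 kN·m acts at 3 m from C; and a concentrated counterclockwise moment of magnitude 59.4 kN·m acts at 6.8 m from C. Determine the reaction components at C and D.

Resultant of the triangular load: ½ × 16.74 × 6 = 50.22 kN, acting at 4.6 m from C (one-third of the span from the peak).
ΣM about C: D_y·9.9 − 20·7.7 − 40·2.4 − (½·16.74·6)·4.6 − 280.1 + 59.4 = 0 → D_y = 701.712/9.9 = 70.88 kN.
ΣF_y = 0: C_y + 70.88 − 20 − 40 − ½·16.74·6 = 0 → C_y = 39.34 kN.
ΣF_x = 0: no horizontal applied forces, so C_x = 0.

C_x = 0, C_y = 39.34 kN, D_y = 70.88 kN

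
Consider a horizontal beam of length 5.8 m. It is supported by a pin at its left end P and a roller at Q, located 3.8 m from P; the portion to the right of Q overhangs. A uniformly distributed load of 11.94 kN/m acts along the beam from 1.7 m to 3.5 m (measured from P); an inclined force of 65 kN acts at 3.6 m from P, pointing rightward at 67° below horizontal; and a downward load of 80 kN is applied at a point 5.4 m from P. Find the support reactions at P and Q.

P_x = -25.40 kN, P_y = -23.75 kN, Q_y = 185.1 kN

Resultant of the distributed load: 11.94 × 1.8 = 21.492 kN at 2.6 m from P.
ΣM about P: Q_y·3.8 − (11.94·1.8)·2.6 − 65·sin67°·3.6 − 80·5.4 = 0 → Q_y = 703.277/3.8 = 185.073 ≈ 185.1 kN.
ΣF_y = 0: P_y + 185.073 − 11.94·1.8 − 65·sin67° − 80 = 0 → P_y = -23.75 kN.
ΣF_x = 0: P_x + 65·cos67° = 0 → P_x = -25.40 kN.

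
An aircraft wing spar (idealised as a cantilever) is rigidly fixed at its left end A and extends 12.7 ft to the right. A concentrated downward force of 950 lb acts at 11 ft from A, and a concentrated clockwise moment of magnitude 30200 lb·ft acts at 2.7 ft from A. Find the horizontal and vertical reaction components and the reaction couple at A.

A_x = 0, A_y = 950.0 lb, M_A = 40650 lb·ft

ΣF_x = 0: A_x = 0.
ΣF_y = 0: A_y − 950 = 0 → A_y = 950.0 lb.
ΣM about A: M_A − 950·11 − 30200 = 0 → M_A = 40650 lb·ft.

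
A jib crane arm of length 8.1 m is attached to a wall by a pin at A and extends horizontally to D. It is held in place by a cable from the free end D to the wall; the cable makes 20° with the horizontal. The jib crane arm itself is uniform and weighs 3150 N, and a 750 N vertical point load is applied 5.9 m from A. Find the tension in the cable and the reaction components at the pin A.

T = 6202 N, A_x = 5828 N, A_y = 1779 N

ΣM about A: T·sin20°·8.1 − 3150·4.05 − 750·5.9 = 0 → T = 17182.5/(8.1·0.34202) = 6202.26 ≈ 6202 N.
ΣF_x = 0: A_x − T·cos20° = 0 → A_x = 6202.26 × 0.939693 = 5828 N.
ΣF_y = 0: A_y + T·sin20° − 3150 − 750 = 0 → A_y = 3900 − 6202.26 × 0.34202 = 1779 N.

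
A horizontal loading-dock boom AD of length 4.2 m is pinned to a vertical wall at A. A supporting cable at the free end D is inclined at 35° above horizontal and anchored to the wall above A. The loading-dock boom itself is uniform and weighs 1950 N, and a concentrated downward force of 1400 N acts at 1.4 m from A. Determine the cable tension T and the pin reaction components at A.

T = 2513 N, A_x = 2059 N, A_y = 1908 N

ΣM about A: T·sin35°·4.2 − 1950·2.1 − 1400·1.4 = 0 → T = 6055/(4.2·0.573576) = 2513.47 ≈ 2513 N.
ΣF_x = 0: A_x − T·cos35° = 0 → A_x = 2513.47 × 0.819152 = 2059 N.
ΣF_y = 0: A_y + T·sin35° − 1950 − 1400 = 0 → A_y = 3350 − 2513.47 × 0.573576 = 1908 N.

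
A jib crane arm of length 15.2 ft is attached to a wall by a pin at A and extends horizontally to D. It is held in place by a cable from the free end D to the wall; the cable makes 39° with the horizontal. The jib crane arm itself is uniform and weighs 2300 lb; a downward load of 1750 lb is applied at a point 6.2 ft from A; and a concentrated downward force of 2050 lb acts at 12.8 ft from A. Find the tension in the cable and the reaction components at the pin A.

ΣM about A: T·sin39°·15.2 − 2300·7.6 − 1750·6.2 − 2050·12.8 = 0 → T = 54570/(15.2·0.62932) = 5704.78 ≈ 5705 lb.
ΣF_x = 0: A_x − T·cos39° = 0 → A_x = 5704.78 × 0.777146 = 4433 lb.
ΣF_y = 0: A_y + T·sin39° − 2300 − 1750 − 2050 = 0 → A_y = 6100 − 5704.78 × 0.62932 = 2510 lb.

T = 5705 lb, A_x = 4433 lb, A_y = 2510 lb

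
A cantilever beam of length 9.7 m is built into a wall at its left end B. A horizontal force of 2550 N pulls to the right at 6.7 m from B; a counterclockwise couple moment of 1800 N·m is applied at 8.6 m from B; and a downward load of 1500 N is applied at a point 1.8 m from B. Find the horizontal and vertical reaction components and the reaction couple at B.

ΣF_x = 0: B_x + 2550 = 0 → B_x = -2550 N.
ΣF_y = 0: B_y − 1500 = 0 → B_y = 1500 N.
ΣM about B: M_B + 1800 − 1500·1.8 = 0 → M_B = 900.0 N·m.

B_x = -2550 N, B_y = 1500 N, M_B = 900.0 N·m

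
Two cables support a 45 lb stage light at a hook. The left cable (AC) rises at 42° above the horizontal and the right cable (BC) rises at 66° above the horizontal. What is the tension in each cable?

ΣF_x = 0: −T_AC·cos42° + T_BC·cos66° = 0 → T_BC = 1.82709·T_AC.
ΣF_y = 0: T_AC·sin42° + T_BC·sin66° = 45.
Substitute: T_AC·(0.669131 + 1.82709·0.913545) = 45 → T_AC = 19.2451 ≈ 19.25 lb.
Then T_BC = 1.82709 × 19.2451 = 35.16 lb.

T_AC = 19.25 lb, T_BC = 35.16 lb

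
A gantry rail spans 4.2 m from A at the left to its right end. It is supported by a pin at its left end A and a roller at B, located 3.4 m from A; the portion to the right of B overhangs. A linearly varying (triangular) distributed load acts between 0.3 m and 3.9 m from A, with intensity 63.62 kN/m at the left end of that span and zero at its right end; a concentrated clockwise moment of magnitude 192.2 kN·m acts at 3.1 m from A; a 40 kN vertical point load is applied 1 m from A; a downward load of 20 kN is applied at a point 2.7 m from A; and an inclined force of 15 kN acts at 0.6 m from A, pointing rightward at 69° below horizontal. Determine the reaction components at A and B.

Resultant of the triangular load: ½ × 63.62 × 3.6 = 114.516 kN, acting at 1.5 m from A (one-third of the span from the peak).
ΣM about A: B_y·3.4 − (½·63.62·3.6)·1.5 − 192.2 − 40·1 − 20·2.7 − 15·sin69°·0.6 = 0 → B_y = 466.376/3.4 = 137.169 ≈ 137.2 kN.
ΣF_y = 0: A_y + 137.169 − ½·63.62·3.6 − 40 − 20 − 15·sin69° = 0 → A_y = 51.35 kN.
ΣF_x = 0: A_x + 15·cos69° = 0 → A_x = -5.376 kN.

A_x = -5.376 kN, A_y = 51.35 kN, B_y = 137.2 kN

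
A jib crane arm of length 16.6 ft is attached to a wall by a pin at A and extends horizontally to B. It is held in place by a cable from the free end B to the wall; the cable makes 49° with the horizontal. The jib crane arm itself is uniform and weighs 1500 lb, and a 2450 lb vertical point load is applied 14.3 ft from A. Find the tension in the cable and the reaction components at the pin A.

T = 3790 lb, A_x = 2487 lb, A_y = 1089 lb

ΣM about A: T·sin49°·16.6 − 1500·8.3 − 2450·14.3 = 0 → T = 47485/(16.6·0.75471) = 3790.25 ≈ 3790 lb.
ΣF_x = 0: A_x − T·cos49° = 0 → A_x = 3790.25 × 0.656059 = 2487 lb.
ΣF_y = 0: A_y + T·sin49° − 1500 − 2450 = 0 → A_y = 3950 − 3790.25 × 0.75471 = 1089 lb.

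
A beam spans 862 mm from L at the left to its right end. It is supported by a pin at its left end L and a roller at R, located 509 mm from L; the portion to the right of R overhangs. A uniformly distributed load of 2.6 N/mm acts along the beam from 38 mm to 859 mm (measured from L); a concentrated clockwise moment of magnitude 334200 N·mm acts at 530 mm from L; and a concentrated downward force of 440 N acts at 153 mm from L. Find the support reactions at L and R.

Resultant of the distributed load: 2.6 × 821 = 2134.6 N at 448.5 mm from L.
Taking moments about L: R_y·509 − (2.6·821)·448.5 − 334200 − 440·153 = 0 → R_y = 1358888.1/509 = 2669.72 ≈ 2670 N.
ΣF_y = 0: L_y + 2669.72 − 2.6·821 − 440 = 0 → L_y = -95.12 N.
ΣF_x = 0: no horizontal applied forces, so L_x = 0.

L_x = 0, L_y = -95.12 N, R_y = 2670 N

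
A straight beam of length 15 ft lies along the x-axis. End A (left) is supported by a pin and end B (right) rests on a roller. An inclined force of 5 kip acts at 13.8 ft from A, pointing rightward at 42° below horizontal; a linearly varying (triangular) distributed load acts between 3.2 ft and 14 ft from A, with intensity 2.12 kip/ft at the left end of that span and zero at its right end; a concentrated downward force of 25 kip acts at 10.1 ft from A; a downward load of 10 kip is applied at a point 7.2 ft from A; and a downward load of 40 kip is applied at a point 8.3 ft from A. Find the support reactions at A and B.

Resultant of the triangular load: ½ × 2.12 × 10.8 = 11.448 kip, acting at 6.8 ft from A (one-third of the span from the peak).
ΣM about A: B_y·15 − 5·sin42°·13.8 − (½·2.12·10.8)·6.8 − 25·10.1 − 10·7.2 − 40·8.3 = 0 → B_y = 780.516/15 = 52.0344 ≈ 52.03 kip.
ΣF_y = 0: A_y + 52.0344 − 5·sin42° − ½·2.12·10.8 − 25 − 10 − 40 = 0 → A_y = 37.76 kip.
ΣF_x = 0: A_x + 5·cos42° = 0 → A_x = -3.716 kip.

A_x = -3.716 kip, A_y = 37.76 kip, B_y = 52.03 kip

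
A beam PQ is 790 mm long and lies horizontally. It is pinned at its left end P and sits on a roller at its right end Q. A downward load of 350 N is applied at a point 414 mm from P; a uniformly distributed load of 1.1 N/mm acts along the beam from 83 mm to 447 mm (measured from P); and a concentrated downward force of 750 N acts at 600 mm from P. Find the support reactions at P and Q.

P_x = 0, P_y = 613.1 N, Q_y = 887.3 N

Resultant of the distributed load: 1.1 × 364 = 400.4 N at 265 mm from P.
Taking moments about P: Q_y·790 − 350·414 − (1.1·364)·265 − 750·600 = 0 → Q_y = 701006/790 = 887.349 ≈ 887.3 N.
ΣF_y = 0: P_y + 887.349 − 350 − 1.1·364 − 750 = 0 → P_y = 613.1 N.
ΣF_x = 0: no horizontal applied forces, so P_x = 0.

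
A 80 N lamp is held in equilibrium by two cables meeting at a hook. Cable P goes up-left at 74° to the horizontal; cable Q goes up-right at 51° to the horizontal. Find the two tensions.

ΣF_x = 0: −T_P·cos74° + T_Q·cos51° = 0 → T_Q = 0.437992·T_P.
ΣF_y = 0: T_P·sin74° + T_Q·sin51° = 80.
Substitute: T_P·(0.961262 + 0.437992·0.777146) = 80 → T_P = 61.4607 ≈ 61.46 N.
Then T_Q = 0.437992 × 61.4607 = 26.92 N.

T_P = 61.46 N, T_Q = 26.92 N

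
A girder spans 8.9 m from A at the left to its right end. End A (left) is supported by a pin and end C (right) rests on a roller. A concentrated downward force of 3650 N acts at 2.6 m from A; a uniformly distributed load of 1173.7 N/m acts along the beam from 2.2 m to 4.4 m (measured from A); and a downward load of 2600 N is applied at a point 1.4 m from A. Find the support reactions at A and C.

Resultant of the distributed load: 1173.7 × 2.2 = 2582.14 N at 3.3 m from A.
Moments about A: C_y·8.9 − 3650·2.6 − (1173.7·2.2)·3.3 − 2600·1.4 = 0 → C_y = 21651.062/8.9 = 2432.7 ≈ 2433 N.
ΣF_y = 0: A_y + 2432.7 − 3650 − 1173.7·2.2 − 2600 = 0 → A_y = 6399 N.
ΣF_x = 0: no horizontal applied forces, so A_x = 0.

A_x = 0, A_y = 6399 N, C_y = 2433 N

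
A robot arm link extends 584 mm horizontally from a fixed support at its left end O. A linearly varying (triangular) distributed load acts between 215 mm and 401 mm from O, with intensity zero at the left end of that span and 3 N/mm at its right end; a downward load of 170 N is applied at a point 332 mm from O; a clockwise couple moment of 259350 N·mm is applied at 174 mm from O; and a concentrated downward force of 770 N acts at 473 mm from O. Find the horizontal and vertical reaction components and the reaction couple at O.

Resultant of the triangular load: ½ × 3 × 186 = 279 N, acting at 339 mm from O (one-third of the span from the peak).
ΣF_x = 0: O_x = 0.
ΣF_y = 0: O_y − ½·3·186 − 170 − 770 = 0 → O_y = 1219 N.
ΣM about O: M_O − (½·3·186)·339 − 170·332 − 259350 − 770·473 = 0 → M_O = 774600 N·mm.

O_x = 0, O_y = 1219 N, M_O = 774600 N·mm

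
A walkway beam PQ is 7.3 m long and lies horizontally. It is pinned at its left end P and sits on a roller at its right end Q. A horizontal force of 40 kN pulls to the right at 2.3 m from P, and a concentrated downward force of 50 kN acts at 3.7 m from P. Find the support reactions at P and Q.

Taking moments about P: Q_y·7.3 − 50·3.7 = 0 → Q_y = 185/7.3 = 25.3425 ≈ 25.34 kN.
ΣF_y = 0: P_y + 25.3425 − 50 = 0 → P_y = 24.66 kN.
ΣF_x = 0: P_x + 40 = 0 → P_x = -40.00 kN.

P_x = -40.00 kN, P_y = 24.66 kN, Q_y = 25.34 kN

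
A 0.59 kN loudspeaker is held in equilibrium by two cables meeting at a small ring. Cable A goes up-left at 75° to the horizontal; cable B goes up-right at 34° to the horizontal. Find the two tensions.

T_A = 0.5173 kN, T_B = 0.1615 kN

ΣF_x = 0: −T_A·cos75° + T_B·cos34° = 0 → T_B = 0.312192·T_A.
ΣF_y = 0: T_A·sin75° + T_B·sin34° = 0.59.
Substitute: T_A·(0.965926 + 0.312192·0.559193) = 0.59 → T_A = 0.517316 ≈ 0.5173 kN.
Then T_B = 0.312192 × 0.517316 = 0.1615 kN.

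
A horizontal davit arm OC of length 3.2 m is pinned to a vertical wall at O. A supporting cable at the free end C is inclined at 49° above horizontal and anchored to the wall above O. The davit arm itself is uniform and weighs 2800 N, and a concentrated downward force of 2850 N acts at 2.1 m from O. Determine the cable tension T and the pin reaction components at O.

T = 4333 N, O_x = 2843 N, O_y = 2380 N

ΣM about O: T·sin49°·3.2 − 2800·1.6 − 2850·2.1 = 0 → T = 10465/(3.2·0.75471) = 4333.2 ≈ 4333 N.
ΣF_x = 0: O_x − T·cos49° = 0 → O_x = 4333.2 × 0.656059 = 2843 N.
ΣF_y = 0: O_y + T·sin49° − 2800 − 2850 = 0 → O_y = 5650 − 4333.2 × 0.75471 = 2380 N.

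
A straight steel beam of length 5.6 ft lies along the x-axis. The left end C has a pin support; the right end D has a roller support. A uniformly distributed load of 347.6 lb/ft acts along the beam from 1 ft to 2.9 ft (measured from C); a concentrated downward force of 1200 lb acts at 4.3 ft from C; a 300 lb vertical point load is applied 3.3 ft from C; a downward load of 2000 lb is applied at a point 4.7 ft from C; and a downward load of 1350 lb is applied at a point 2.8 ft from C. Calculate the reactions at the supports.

Resultant of the distributed load: 347.6 × 1.9 = 660.44 lb at 1.95 ft from C.
Taking moments about C: D_y·5.6 − (347.6·1.9)·1.95 − 1200·4.3 − 300·3.3 − 2000·4.7 − 1350·2.8 = 0 → D_y = 20617.858/5.6 = 3681.76 ≈ 3682 lb.
ΣF_y = 0: C_y + 3681.76 − 347.6·1.9 − 1200 − 300 − 2000 − 1350 = 0 → C_y = 1829 lb.
ΣF_x = 0: no horizontal applied forces, so C_x = 0.

C_x = 0, C_y = 1829 lb, D_y = 3682 lb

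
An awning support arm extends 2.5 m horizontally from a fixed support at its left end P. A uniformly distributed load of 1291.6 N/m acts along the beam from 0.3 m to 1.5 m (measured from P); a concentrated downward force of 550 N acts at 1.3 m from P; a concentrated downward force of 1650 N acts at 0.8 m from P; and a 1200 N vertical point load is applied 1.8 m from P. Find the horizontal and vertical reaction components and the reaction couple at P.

Resultant of the distributed load: 1291.6 × 1.2 = 1549.92 N at 0.9 m from P.
ΣF_x = 0: P_x = 0.
ΣF_y = 0: P_y − 1291.6·1.2 − 550 − 1650 − 1200 = 0 → P_y = 4950 N.
ΣM about P: M_P − (1291.6·1.2)·0.9 − 550·1.3 − 1650·0.8 − 1200·1.8 = 0 → M_P = 5590 N·m.

P_x = 0, P_y = 4950 N, M_P = 5590 N·m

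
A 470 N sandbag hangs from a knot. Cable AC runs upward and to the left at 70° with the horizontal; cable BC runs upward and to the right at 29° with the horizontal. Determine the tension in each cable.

ΣF_x = 0: −T_AC·cos70° + T_BC·cos29° = 0 → T_BC = 0.39105·T_AC.
ΣF_y = 0: T_AC·sin70° + T_BC·sin29° = 470.
Substitute: T_AC·(0.939693 + 0.39105·0.48481) = 470 → T_AC = 416.195 ≈ 416.2 N.
Then T_BC = 0.39105 × 416.195 = 162.8 N.

T_AC = 416.2 N, T_BC = 162.8 N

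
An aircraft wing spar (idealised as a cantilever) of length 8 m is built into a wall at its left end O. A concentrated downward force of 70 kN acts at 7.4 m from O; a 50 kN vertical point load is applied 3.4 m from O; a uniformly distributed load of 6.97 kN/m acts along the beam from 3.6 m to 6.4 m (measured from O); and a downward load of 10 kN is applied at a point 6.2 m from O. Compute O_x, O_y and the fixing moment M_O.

O_x = 0, O_y = 149.5 kN, M_O = 847.6 kN·m

Resultant of the distributed load: 6.97 × 2.8 = 19.516 kN at 5 m from O.
ΣF_x = 0: O_x = 0.
ΣF_y = 0: O_y − 70 − 50 − 6.97·2.8 − 10 = 0 → O_y = 149.5 kN.
ΣM about O: M_O − 70·7.4 − 50·3.4 − (6.97·2.8)·5 − 10·6.2 = 0 → M_O = 847.6 kN·m.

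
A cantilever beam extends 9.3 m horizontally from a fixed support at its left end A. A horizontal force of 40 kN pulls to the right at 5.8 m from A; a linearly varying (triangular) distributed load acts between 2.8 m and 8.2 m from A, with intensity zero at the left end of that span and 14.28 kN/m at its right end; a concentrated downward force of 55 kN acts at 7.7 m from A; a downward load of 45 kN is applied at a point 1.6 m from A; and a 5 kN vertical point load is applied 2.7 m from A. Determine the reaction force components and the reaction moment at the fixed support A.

Resultant of the triangular load: ½ × 14.28 × 5.4 = 38.556 kN, acting at 6.4 m from A (one-third of the span from the peak).
ΣF_x = 0: A_x + 40 = 0 → A_x = -40.00 kN.
ΣF_y = 0: A_y − ½·14.28·5.4 − 55 − 45 − 5 = 0 → A_y = 143.6 kN.
ΣM about A: M_A − (½·14.28·5.4)·6.4 − 55·7.7 − 45·1.6 − 5·2.7 = 0 → M_A = 755.8 kN·m.

A_x = -40.00 kN, A_y = 143.6 kN, M_A = 755.8 kN·m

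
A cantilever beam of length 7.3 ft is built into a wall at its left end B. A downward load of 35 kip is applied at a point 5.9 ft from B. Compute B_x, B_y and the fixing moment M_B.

B_x = 0, B_y = 35.00 kip, M_B = 206.5 kip·ft

ΣF_x = 0: B_x = 0.
ΣF_y = 0: B_y − 35 = 0 → B_y = 35.00 kip.
ΣM about B: M_B − 35·5.9 = 0 → M_B = 206.5 kip·ft.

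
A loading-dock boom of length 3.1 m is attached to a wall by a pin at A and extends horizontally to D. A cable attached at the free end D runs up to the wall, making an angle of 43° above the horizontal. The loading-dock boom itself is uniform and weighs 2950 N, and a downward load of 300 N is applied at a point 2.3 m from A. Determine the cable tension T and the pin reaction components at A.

ΣM about A: T·sin43°·3.1 − 2950·1.55 − 300·2.3 = 0 → T = 5262.5/(3.1·0.681998) = 2489.13 ≈ 2489 N.
ΣF_x = 0: A_x − T·cos43° = 0 → A_x = 2489.13 × 0.731354 = 1820 N.
ΣF_y = 0: A_y + T·sin43° − 2950 − 300 = 0 → A_y = 3250 − 2489.13 × 0.681998 = 1552 N.

T = 2489 N, A_x = 1820 N, A_y = 1552 N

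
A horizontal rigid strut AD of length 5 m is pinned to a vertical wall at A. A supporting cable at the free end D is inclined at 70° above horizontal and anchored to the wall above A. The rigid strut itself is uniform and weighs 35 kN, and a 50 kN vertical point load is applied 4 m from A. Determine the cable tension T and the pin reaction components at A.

ΣM about A: T·sin70°·5 − 35·2.5 − 50·4 = 0 → T = 287.5/(5·0.939693) = 61.1902 ≈ 61.19 kN.
ΣF_x = 0: A_x − T·cos70° = 0 → A_x = 61.1902 × 0.34202 = 20.93 kN.
ΣF_y = 0: A_y + T·sin70° − 35 − 50 = 0 → A_y = 85 − 61.1902 × 0.939693 = 27.50 kN.

T = 61.19 kN, A_x = 20.93 kN, A_y = 27.50 kN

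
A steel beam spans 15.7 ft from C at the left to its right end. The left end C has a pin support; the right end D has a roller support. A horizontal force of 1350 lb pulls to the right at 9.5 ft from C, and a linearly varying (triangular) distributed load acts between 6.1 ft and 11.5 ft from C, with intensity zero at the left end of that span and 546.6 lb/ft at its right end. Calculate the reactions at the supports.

C_x = -1350 lb, C_y = 564.0 lb, D_y = 911.8 lb

Resultant of the triangular load: ½ × 546.6 × 5.4 = 1475.82 lb, acting at 9.7 ft from C (one-third of the span from the peak).
Moments about C: D_y·15.7 − (½·546.6·5.4)·9.7 = 0 → D_y = 14315.454/15.7 = 911.812 ≈ 911.8 lb.
ΣF_y = 0: C_y + 911.812 − ½·546.6·5.4 = 0 → C_y = 564.0 lb.
ΣF_x = 0: C_x + 1350 = 0 → C_x = -1350 lb.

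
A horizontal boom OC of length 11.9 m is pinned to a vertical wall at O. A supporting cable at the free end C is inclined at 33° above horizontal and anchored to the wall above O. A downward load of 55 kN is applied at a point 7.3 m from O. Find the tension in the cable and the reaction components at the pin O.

ΣM about O: T·sin33°·11.9 − 55·7.3 = 0 → T = 401.5/(11.9·0.544639) = 61.9484 ≈ 61.95 kN.
ΣF_x = 0: O_x − T·cos33° = 0 → O_x = 61.9484 × 0.838671 = 51.95 kN.
ΣF_y = 0: O_y + T·sin33° − 55 = 0 → O_y = 55 − 61.9484 × 0.544639 = 21.26 kN.

T = 61.95 kN, O_x = 51.95 kN, O_y = 21.26 kN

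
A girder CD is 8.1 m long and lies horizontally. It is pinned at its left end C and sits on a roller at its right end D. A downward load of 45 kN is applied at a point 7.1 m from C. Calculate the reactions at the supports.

C_x = 0, C_y = 5.556 kN, D_y = 39.44 kN

Taking moments about C: D_y·8.1 − 45·7.1 = 0 → D_y = 319.5/8.1 = 39.4444 ≈ 39.44 kN.
ΣF_y = 0: C_y + 39.4444 − 45 = 0 → C_y = 5.556 kN.
ΣF_x = 0: no horizontal applied forces, so C_x = 0.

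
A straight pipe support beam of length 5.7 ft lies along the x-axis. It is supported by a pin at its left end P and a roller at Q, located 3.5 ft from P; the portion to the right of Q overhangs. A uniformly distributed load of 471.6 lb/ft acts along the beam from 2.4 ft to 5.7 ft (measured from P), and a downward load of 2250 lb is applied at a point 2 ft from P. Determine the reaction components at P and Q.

P_x = 0, P_y = 719.7 lb, Q_y = 3087 lb

Resultant of the distributed load: 471.6 × 3.3 = 1556.28 lb at 4.05 ft from P.
Moments about P: Q_y·3.5 − (471.6·3.3)·4.05 − 2250·2 = 0 → Q_y = 10802.934/3.5 = 3086.55 ≈ 3087 lb.
ΣF_y = 0: P_y + 3086.55 − 471.6·3.3 − 2250 = 0 → P_y = 719.7 lb.
ΣF_x = 0: no horizontal applied forces, so P_x = 0.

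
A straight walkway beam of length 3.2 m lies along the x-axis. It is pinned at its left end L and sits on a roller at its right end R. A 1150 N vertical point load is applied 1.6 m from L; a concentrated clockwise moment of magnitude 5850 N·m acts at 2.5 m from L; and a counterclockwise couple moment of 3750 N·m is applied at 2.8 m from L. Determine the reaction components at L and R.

L_x = 0, L_y = -81.25 N, R_y = 1231 N

Moments about L: R_y·3.2 − 1150·1.6 − 5850 + 3750 = 0 → R_y = 3940/3.2 = 1231.25 ≈ 1231 N.
ΣF_y = 0: L_y + 1231.25 − 1150 = 0 → L_y = -81.25 N.
ΣF_x = 0: no horizontal applied forces, so L_x = 0.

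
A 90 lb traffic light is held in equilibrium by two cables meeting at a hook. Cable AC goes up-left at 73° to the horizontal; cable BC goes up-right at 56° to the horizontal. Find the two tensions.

T_AC = 64.76 lb, T_BC = 33.86 lb

ΣF_x = 0: −T_AC·cos73° + T_BC·cos56° = 0 → T_BC = 0.522846·T_AC.
ΣF_y = 0: T_AC·sin73° + T_BC·sin56° = 90.
Substitute: T_AC·(0.956305 + 0.522846·0.829038) = 90 → T_AC = 64.7592 ≈ 64.76 lb.
Then T_BC = 0.522846 × 64.7592 = 33.86 lb.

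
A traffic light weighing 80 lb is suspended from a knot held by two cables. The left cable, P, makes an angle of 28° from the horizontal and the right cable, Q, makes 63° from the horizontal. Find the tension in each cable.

ΣF_x = 0: −T_P·cos28° + T_Q·cos63° = 0 → T_Q = 1.94486·T_P.
ΣF_y = 0: T_P·sin28° + T_Q·sin63° = 80.
Substitute: T_P·(0.469472 + 1.94486·0.891007) = 80 → T_P = 36.3247 ≈ 36.32 lb.
Then T_Q = 1.94486 × 36.3247 = 70.65 lb.

T_P = 36.32 lb, T_Q = 70.65 lb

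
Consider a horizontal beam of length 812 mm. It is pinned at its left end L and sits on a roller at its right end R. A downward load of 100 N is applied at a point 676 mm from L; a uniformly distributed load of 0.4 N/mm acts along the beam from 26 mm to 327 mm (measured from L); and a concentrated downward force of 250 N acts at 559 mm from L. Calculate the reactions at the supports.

L_x = 0, L_y = 188.9 N, R_y = 281.5 N

Resultant of the distributed load: 0.4 × 301 = 120.4 N at 176.5 mm from L.
ΣM about L: R_y·812 − 100·676 − (0.4·301)·176.5 − 250·559 = 0 → R_y = 228600.6/812 = 281.528 ≈ 281.5 N.
ΣF_y = 0: L_y + 281.528 − 100 − 0.4·301 − 250 = 0 → L_y = 188.9 N.
ΣF_x = 0: no horizontal applied forces, so L_x = 0.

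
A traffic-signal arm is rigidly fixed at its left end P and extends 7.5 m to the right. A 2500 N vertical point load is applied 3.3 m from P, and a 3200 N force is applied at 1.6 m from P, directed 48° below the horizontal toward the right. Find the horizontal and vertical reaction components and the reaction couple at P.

P_x = -2141 N, P_y = 4878 N, M_P = 12050 N·m

ΣF_x = 0: P_x + 3200·cos48° = 0 → P_x = -2141 N.
ΣF_y = 0: P_y − 2500 − 3200·sin48° = 0 → P_y = 4878 N.
ΣM about P: M_P − 2500·3.3 − 3200·sin48°·1.6 = 0 → M_P = 12050 N·m.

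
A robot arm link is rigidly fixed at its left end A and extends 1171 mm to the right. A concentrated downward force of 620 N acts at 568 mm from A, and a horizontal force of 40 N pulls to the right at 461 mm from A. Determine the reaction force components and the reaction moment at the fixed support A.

ΣF_x = 0: A_x + 40 = 0 → A_x = -40.00 N.
ΣF_y = 0: A_y − 620 = 0 → A_y = 620.0 N.
ΣM about A: M_A − 620·568 = 0 → M_A = 352200 N·mm.

A_x = -40.00 N, A_y = 620.0 N, M_A = 352200 N·mm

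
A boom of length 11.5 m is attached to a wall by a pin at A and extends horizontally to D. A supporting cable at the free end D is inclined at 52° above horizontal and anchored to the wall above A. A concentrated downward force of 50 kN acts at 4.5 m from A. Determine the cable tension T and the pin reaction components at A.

ΣM about A: T·sin52°·11.5 − 50·4.5 = 0 → T = 225/(11.5·0.788011) = 24.8286 ≈ 24.83 kN.
ΣF_x = 0: A_x − T·cos52° = 0 → A_x = 24.8286 × 0.615661 = 15.29 kN.
ΣF_y = 0: A_y + T·sin52° − 50 = 0 → A_y = 50 − 24.8286 × 0.788011 = 30.43 kN.

T = 24.83 kN, A_x = 15.29 kN, A_y = 30.43 kN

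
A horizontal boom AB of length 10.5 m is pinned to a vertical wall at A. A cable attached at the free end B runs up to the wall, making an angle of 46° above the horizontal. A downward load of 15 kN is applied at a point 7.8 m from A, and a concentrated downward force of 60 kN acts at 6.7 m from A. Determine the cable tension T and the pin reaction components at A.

ΣM about A: T·sin46°·10.5 − 15·7.8 − 60·6.7 = 0 → T = 519/(10.5·0.71934) = 68.7138 ≈ 68.71 kN.
ΣF_x = 0: A_x − T·cos46° = 0 → A_x = 68.7138 × 0.694658 = 47.73 kN.
ΣF_y = 0: A_y + T·sin46° − 15 − 60 = 0 → A_y = 75 − 68.7138 × 0.71934 = 25.57 kN.

T = 68.71 kN, A_x = 47.73 kN, A_y = 25.57 kN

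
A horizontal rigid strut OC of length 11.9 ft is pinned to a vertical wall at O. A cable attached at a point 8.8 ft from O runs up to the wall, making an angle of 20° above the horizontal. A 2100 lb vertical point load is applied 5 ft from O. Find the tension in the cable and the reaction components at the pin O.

T = 3489 lb, O_x = 3278 lb, O_y = 906.8 lb

ΣM about O: T·sin20°·8.8 − 2100·5 = 0 → T = 10500/(8.8·0.34202) = 3488.63 ≈ 3489 lb.
ΣF_x = 0: O_x − T·cos20° = 0 → O_x = 3488.63 × 0.939693 = 3278 lb.
ΣF_y = 0: O_y + T·sin20° − 2100 = 0 → O_y = 2100 − 3488.63 × 0.34202 = 906.8 lb.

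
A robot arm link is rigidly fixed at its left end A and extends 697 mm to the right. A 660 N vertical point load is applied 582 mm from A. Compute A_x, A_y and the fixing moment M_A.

ΣF_x = 0: A_x = 0.
ΣF_y = 0: A_y − 660 = 0 → A_y = 660.0 N.
ΣM about A: M_A − 660·582 = 0 → M_A = 384100 N·mm.

A_x = 0, A_y = 660.0 N, M_A = 384100 N·mm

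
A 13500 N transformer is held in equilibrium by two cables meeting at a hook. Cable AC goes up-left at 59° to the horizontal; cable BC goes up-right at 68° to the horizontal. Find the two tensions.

T_AC = 6332 N, T_BC = 8706 N

ΣF_x = 0: −T_AC·cos59° + T_BC·cos68° = 0 → T_BC = 1.37488·T_AC.
ΣF_y = 0: T_AC·sin59° + T_BC·sin68° = 13500.
Substitute: T_AC·(0.857167 + 1.37488·0.927184) = 13500 → T_AC = 6332.28 ≈ 6332 N.
Then T_BC = 1.37488 × 6332.28 = 8706 N.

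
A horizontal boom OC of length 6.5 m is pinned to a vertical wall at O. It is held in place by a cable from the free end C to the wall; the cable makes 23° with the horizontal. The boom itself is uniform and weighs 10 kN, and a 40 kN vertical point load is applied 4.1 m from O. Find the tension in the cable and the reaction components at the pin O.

T = 77.37 kN, O_x = 71.22 kN, O_y = 19.77 kN

ΣM about O: T·sin23°·6.5 − 10·3.25 − 40·4.1 = 0 → T = 196.5/(6.5·0.390731) = 77.3698 ≈ 77.37 kN.
ΣF_x = 0: O_x − T·cos23° = 0 → O_x = 77.3698 × 0.920505 = 71.22 kN.
ΣF_y = 0: O_y + T·sin23° − 10 − 40 = 0 → O_y = 50 − 77.3698 × 0.390731 = 19.77 kN.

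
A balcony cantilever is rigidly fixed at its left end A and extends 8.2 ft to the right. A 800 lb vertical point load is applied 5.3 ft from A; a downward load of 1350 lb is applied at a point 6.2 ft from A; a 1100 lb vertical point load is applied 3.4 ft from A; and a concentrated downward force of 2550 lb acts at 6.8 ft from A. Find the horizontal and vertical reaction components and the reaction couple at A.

A_x = 0, A_y = 5800 lb, M_A = 33690 lb·ft

ΣF_x = 0: A_x = 0.
ΣF_y = 0: A_y − 800 − 1350 − 1100 − 2550 = 0 → A_y = 5800 lb.
ΣM about A: M_A − 800·5.3 − 1350·6.2 − 1100·3.4 − 2550·6.8 = 0 → M_A = 33690 lb·ft.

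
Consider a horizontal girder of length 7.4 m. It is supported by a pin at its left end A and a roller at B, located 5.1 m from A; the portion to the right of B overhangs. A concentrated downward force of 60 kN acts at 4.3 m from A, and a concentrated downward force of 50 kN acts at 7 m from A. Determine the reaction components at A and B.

Taking moments about A: B_y·5.1 − 60·4.3 − 50·7 = 0 → B_y = 608/5.1 = 119.216 ≈ 119.2 kN.
ΣF_y = 0: A_y + 119.216 − 60 − 50 = 0 → A_y = -9.216 kN.
ΣF_x = 0: no horizontal applied forces, so A_x = 0.

A_x = 0, A_y = -9.216 kN, B_y = 119.2 kN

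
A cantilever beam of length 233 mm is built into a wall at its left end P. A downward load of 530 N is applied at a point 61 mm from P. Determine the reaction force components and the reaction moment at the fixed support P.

ΣF_x = 0: P_x = 0.
ΣF_y = 0: P_y − 530 = 0 → P_y = 530.0 N.
ΣM about P: M_P − 530·61 = 0 → M_P = 32330 N·mm.

P_x = 0, P_y = 530.0 N, M_P = 32330 N·mm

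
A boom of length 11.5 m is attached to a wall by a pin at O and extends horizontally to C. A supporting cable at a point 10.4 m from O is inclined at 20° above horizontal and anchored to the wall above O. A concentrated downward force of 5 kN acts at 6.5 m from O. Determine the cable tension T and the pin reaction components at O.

ΣM about O: T·sin20°·10.4 − 5·6.5 = 0 → T = 32.5/(10.4·0.34202) = 9.13689 ≈ 9.137 kN.
ΣF_x = 0: O_x − T·cos20° = 0 → O_x = 9.13689 × 0.939693 = 8.586 kN.
ΣF_y = 0: O_y + T·sin20° − 5 = 0 → O_y = 5 − 9.13689 × 0.34202 = 1.875 kN.

T = 9.137 kN, O_x = 8.586 kN, O_y = 1.875 kN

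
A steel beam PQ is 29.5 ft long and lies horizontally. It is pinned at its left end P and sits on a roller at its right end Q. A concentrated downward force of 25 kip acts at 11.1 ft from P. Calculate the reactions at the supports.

Moments about P: Q_y·29.5 − 25·11.1 = 0 → Q_y = 277.5/29.5 = 9.40678 ≈ 9.407 kip.
ΣF_y = 0: P_y + 9.40678 − 25 = 0 → P_y = 15.59 kip.
ΣF_x = 0: no horizontal applied forces, so P_x = 0.

P_x = 0, P_y = 15.59 kip, Q_y = 9.407 kip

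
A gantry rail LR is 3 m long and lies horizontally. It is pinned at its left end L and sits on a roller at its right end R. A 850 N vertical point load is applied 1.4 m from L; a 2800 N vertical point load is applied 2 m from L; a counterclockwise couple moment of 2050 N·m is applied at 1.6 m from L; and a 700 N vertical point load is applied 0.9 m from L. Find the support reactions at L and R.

Taking moments about L: R_y·3 − 850·1.4 − 2800·2 + 2050 − 700·0.9 = 0 → R_y = 5370/3 = 1790 N.
ΣF_y = 0: L_y + 1790 − 850 − 2800 − 700 = 0 → L_y = 2560 N.
ΣF_x = 0: no horizontal applied forces, so L_x = 0.

L_x = 0, L_y = 2560 N, R_y = 1790 N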